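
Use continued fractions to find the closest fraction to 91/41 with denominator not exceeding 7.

11/5

Expand x = 91/41 as a continued fraction with the Euclidean algorithm:
  91 = 2*41 + 9, so a_0 = 2.
  41 = 4*9 + 5, so a_1 = 4.
  9 = 1*5 + 4, so a_2 = 1.
  5 = 1*4 + 1, so a_3 = 1.
  4 = 4*1 + 0, so a_4 = 4.
so x = [2; 4, 1, 1, 4].
Convergents (p_i = a_i*p_{i-1} + p_{i-2}, q_i = a_i*q_{i-1} + q_{i-2} with p_{-2}=0, p_{-1}=1, q_{-2}=1, q_{-1}=0), until the denominator exceeds 7:
  i=0: a_0=2, p_0 = 2*1 + 0 = 2, q_0 = 2*0 + 1 = 1.
  i=1: a_1=4, p_1 = 4*2 + 1 = 9, q_1 = 4*1 + 0 = 4.
  i=2: a_2=1, p_2 = 1*9 + 2 = 11, q_2 = 1*4 + 1 = 5.
  i=3: a_3=1, p_3 = 1*11 + 9 = 20, q_3 = 1*5 + 4 = 9.
q_3 = 9 > 7, so the last convergent with denominator <= 7 is p_2/q_2 = 11/5.
The closest fraction with denominator <= 7 is either p_2/q_2 or the intermediate fraction (k*p_2 + p_1)/(k*q_2 + q_1) with the largest k >= 1 whose denominator stays <= 7; these approach x as k grows, and every other convergent or intermediate fraction in range is farther away.
Largest k: floor((7 - q_1)/q_2) = floor((7 - 4)/5) = 0.
Since k = 0, no intermediate fraction beyond p_2/q_2 has denominator <= 7, so the convergent 11/5 is the closest (its error is |91*5 - 11*41|/(41*5) = 4/205).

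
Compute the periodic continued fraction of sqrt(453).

[21; (3, 1, 1, 10, 14, 10, 1, 1, 3, 42)]

Write x_i = (sqrt(453) + m_i)/d_i with (m_0, d_0) = (0, 1). a_0 = floor(sqrt(453)) = 21, since 21^2 = 441 <= 453 < 484 = 22^2.
Iterate m_{i+1} = d_i*a_i - m_i, d_{i+1} = (453 - m_{i+1}^2)/d_i, a_{i+1} = floor((a_0 + m_{i+1})/d_{i+1}):
  m_1 = 1*21 - 0 = 21, d_1 = (453 - 21^2)/1 = 12/1 = 12, a_1 = floor((21 + 21)/12) = 3.
  m_2 = 12*3 - 21 = 15, d_2 = (453 - 15^2)/12 = 228/12 = 19, a_2 = floor((21 + 15)/19) = 1.
  m_3 = 19*1 - 15 = 4, d_3 = (453 - 4^2)/19 = 437/19 = 23, a_3 = floor((21 + 4)/23) = 1.
  m_4 = 23*1 - 4 = 19, d_4 = (453 - 19^2)/23 = 92/23 = 4, a_4 = floor((21 + 19)/4) = 10.
  m_5 = 4*10 - 19 = 21, d_5 = (453 - 21^2)/4 = 12/4 = 3, a_5 = floor((21 + 21)/3) = 14.
  m_6 = 3*14 - 21 = 21, d_6 = (453 - 21^2)/3 = 12/3 = 4, a_6 = floor((21 + 21)/4) = 10.
  m_7 = 4*10 - 21 = 19, d_7 = (453 - 19^2)/4 = 92/4 = 23, a_7 = floor((21 + 19)/23) = 1.
  m_8 = 23*1 - 19 = 4, d_8 = (453 - 4^2)/23 = 437/23 = 19, a_8 = floor((21 + 4)/19) = 1.
  m_9 = 19*1 - 4 = 15, d_9 = (453 - 15^2)/19 = 228/19 = 12, a_9 = floor((21 + 15)/12) = 3.
  m_10 = 12*3 - 15 = 21, d_10 = (453 - 21^2)/12 = 12/12 = 1, a_10 = floor((21 + 21)/1) = 42.
  m_11 = 1*42 - 21 = 21, d_11 = (453 - 21^2)/1 = 12/1 = 12: (m_11, d_11) = (m_1, d_1) = (21, 12), so from here the quotients repeat a_1, ..., a_10; the period length is 10.
Hence the expansion of sqrt(453) is a_0 = 21 followed by the repeating block 3, 1, 1, 10, 14, 10, 1, 1, 3, 42 (period 10).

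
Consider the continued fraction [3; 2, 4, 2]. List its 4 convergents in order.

Using the convergent recurrence p_i = a_i*p_{i-1} + p_{i-2}, q_i = a_i*q_{i-1} + q_{i-2} with p_{-2}=0, p_{-1}=1, q_{-2}=1, q_{-1}=0:
  i=0: a_0=3, p_0 = 3*1 + 0 = 3, q_0 = 3*0 + 1 = 1.
  i=1: a_1=2, p_1 = 2*3 + 1 = 7, q_1 = 2*1 + 0 = 2.
  i=2: a_2=4, p_2 = 4*7 + 3 = 31, q_2 = 4*2 + 1 = 9.
  i=3: a_3=2, p_3 = 2*31 + 7 = 69, q_3 = 2*9 + 2 = 20.

3/1, 7/2, 31/9, 69/20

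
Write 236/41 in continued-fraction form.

Run the Euclidean algorithm on 236 and 41; the successive quotients are the partial quotients a_0, a_1, ... (each step inverts the fractional part left over by the previous one):
  236 = 5*41 + 31, so a_0 = 5.
  41 = 1*31 + 10, so a_1 = 1.
  31 = 3*10 + 1, so a_2 = 3.
  10 = 10*1 + 0, so a_3 = 10.
The remainder reaches 0 after 4 divisions, so the expansion has 4 partial quotients, read off in order.

[5; 1, 3, 10]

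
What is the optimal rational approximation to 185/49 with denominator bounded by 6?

19/5

Expand x = 185/49 as a continued fraction with the Euclidean algorithm:
  185 = 3*49 + 38, so a_0 = 3.
  49 = 1*38 + 11, so a_1 = 1.
  38 = 3*11 + 5, so a_2 = 3.
  11 = 2*5 + 1, so a_3 = 2.
  5 = 5*1 + 0, so a_4 = 5.
so x = [3; 1, 3, 2, 5].
Convergents (p_i = a_i*p_{i-1} + p_{i-2}, q_i = a_i*q_{i-1} + q_{i-2} with p_{-2}=0, p_{-1}=1, q_{-2}=1, q_{-1}=0), until the denominator exceeds 6:
  i=0: a_0=3, p_0 = 3*1 + 0 = 3, q_0 = 3*0 + 1 = 1.
  i=1: a_1=1, p_1 = 1*3 + 1 = 4, q_1 = 1*1 + 0 = 1.
  i=2: a_2=3, p_2 = 3*4 + 3 = 15, q_2 = 3*1 + 1 = 4.
  i=3: a_3=2, p_3 = 2*15 + 4 = 34, q_3 = 2*4 + 1 = 9.
q_3 = 9 > 6, so the last convergent with denominator <= 6 is p_2/q_2 = 15/4.
The closest fraction with denominator <= 6 is either p_2/q_2 or the intermediate fraction (k*p_2 + p_1)/(k*q_2 + q_1) with the largest k >= 1 whose denominator stays <= 6; these approach x as k grows, and every other convergent or intermediate fraction in range is farther away.
Largest k: floor((6 - q_1)/q_2) = floor((6 - 1)/4) = 1.
That gives (1*15 + 4)/(1*4 + 1) = 19/5.
Compare the errors: |x - 15/4| = |185*4 - 15*49|/(49*4) = 5/196, and |x - 19/5| = |185*5 - 19*49|/(49*5) = 6/245.
Cross-multiplying, 6*196 = 1176 < 1225 = 5*245, so 6/245 is smaller: the intermediate fraction 19/5 is closer to x than 15/4.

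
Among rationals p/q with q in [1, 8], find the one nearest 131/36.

29/8

Expand x = 131/36 as a continued fraction with the Euclidean algorithm:
  131 = 3*36 + 23, so a_0 = 3.
  36 = 1*23 + 13, so a_1 = 1.
  23 = 1*13 + 10, so a_2 = 1.
  13 = 1*10 + 3, so a_3 = 1.
  10 = 3*3 + 1, so a_4 = 3.
  3 = 3*1 + 0, so a_5 = 3.
so x = [3; 1, 1, 1, 3, 3].
Convergents (p_i = a_i*p_{i-1} + p_{i-2}, q_i = a_i*q_{i-1} + q_{i-2} with p_{-2}=0, p_{-1}=1, q_{-2}=1, q_{-1}=0), until the denominator exceeds 8:
  i=0: a_0=3, p_0 = 3*1 + 0 = 3, q_0 = 3*0 + 1 = 1.
  i=1: a_1=1, p_1 = 1*3 + 1 = 4, q_1 = 1*1 + 0 = 1.
  i=2: a_2=1, p_2 = 1*4 + 3 = 7, q_2 = 1*1 + 1 = 2.
  i=3: a_3=1, p_3 = 1*7 + 4 = 11, q_3 = 1*2 + 1 = 3.
  i=4: a_4=3, p_4 = 3*11 + 7 = 40, q_4 = 3*3 + 2 = 11.
q_4 = 11 > 8, so the last convergent with denominator <= 8 is p_3/q_3 = 11/3.
The closest fraction with denominator <= 8 is either p_3/q_3 or the intermediate fraction (k*p_3 + p_2)/(k*q_3 + q_2) with the largest k >= 1 whose denominator stays <= 8; these approach x as k grows, and every other convergent or intermediate fraction in range is farther away.
Largest k: floor((8 - q_2)/q_3) = floor((8 - 2)/3) = 2.
That gives (2*11 + 7)/(2*3 + 2) = 29/8.
Compare the errors: |x - 11/3| = |131*3 - 11*36|/(36*3) = 3/108, and |x - 29/8| = |131*8 - 29*36|/(36*8) = 4/288.
Cross-multiplying, 4*108 = 432 < 864 = 3*288, so 4/288 is smaller: the intermediate fraction 29/8 is closer to x than 11/3.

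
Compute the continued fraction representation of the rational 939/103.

[9; 8, 1, 1, 2, 2]

Run the Euclidean algorithm on 939 and 103; the successive quotients are the partial quotients a_0, a_1, ... (each step inverts the fractional part left over by the previous one):
  939 = 9*103 + 12, so a_0 = 9.
  103 = 8*12 + 7, so a_1 = 8.
  12 = 1*7 + 5, so a_2 = 1.
  7 = 1*5 + 2, so a_3 = 1.
  5 = 2*2 + 1, so a_4 = 2.
  2 = 2*1 + 0, so a_5 = 2.
The remainder reaches 0 after 6 divisions, so the expansion has 6 partial quotients, read off in order.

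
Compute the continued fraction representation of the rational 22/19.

[1; 6, 3]

Run the Euclidean algorithm on 22 and 19; the successive quotients are the partial quotients a_0, a_1, ... (each step inverts the fractional part left over by the previous one):
  22 = 1*19 + 3, so a_0 = 1.
  19 = 6*3 + 1, so a_1 = 6.
  3 = 3*1 + 0, so a_2 = 3.
The remainder reaches 0 after 3 divisions, so the expansion has 3 partial quotients, read off in order.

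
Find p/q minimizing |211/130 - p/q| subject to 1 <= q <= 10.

13/8

Expand x = 211/130 as a continued fraction with the Euclidean algorithm:
  211 = 1*130 + 81, so a_0 = 1.
  130 = 1*81 + 49, so a_1 = 1.
  81 = 1*49 + 32, so a_2 = 1.
  49 = 1*32 + 17, so a_3 = 1.
  32 = 1*17 + 15, so a_4 = 1.
  17 = 1*15 + 2, so a_5 = 1.
  15 = 7*2 + 1, so a_6 = 7.
  2 = 2*1 + 0, so a_7 = 2.
so x = [1; 1, 1, 1, 1, 1, 7, 2].
Convergents (p_i = a_i*p_{i-1} + p_{i-2}, q_i = a_i*q_{i-1} + q_{i-2} with p_{-2}=0, p_{-1}=1, q_{-2}=1, q_{-1}=0), until the denominator exceeds 10:
  i=0: a_0=1, p_0 = 1*1 + 0 = 1, q_0 = 1*0 + 1 = 1.
  i=1: a_1=1, p_1 = 1*1 + 1 = 2, q_1 = 1*1 + 0 = 1.
  i=2: a_2=1, p_2 = 1*2 + 1 = 3, q_2 = 1*1 + 1 = 2.
  i=3: a_3=1, p_3 = 1*3 + 2 = 5, q_3 = 1*2 + 1 = 3.
  i=4: a_4=1, p_4 = 1*5 + 3 = 8, q_4 = 1*3 + 2 = 5.
  i=5: a_5=1, p_5 = 1*8 + 5 = 13, q_5 = 1*5 + 3 = 8.
  i=6: a_6=7, p_6 = 7*13 + 8 = 99, q_6 = 7*8 + 5 = 61.
q_6 = 61 > 10, so the last convergent with denominator <= 10 is p_5/q_5 = 13/8.
The closest fraction with denominator <= 10 is either p_5/q_5 or the intermediate fraction (k*p_5 + p_4)/(k*q_5 + q_4) with the largest k >= 1 whose denominator stays <= 10; these approach x as k grows, and every other convergent or intermediate fraction in range is farther away.
Largest k: floor((10 - q_4)/q_5) = floor((10 - 5)/8) = 0.
Since k = 0, no intermediate fraction beyond p_5/q_5 has denominator <= 10, so the convergent 13/8 is the closest (its error is |211*8 - 13*130|/(130*8) = 2/1040).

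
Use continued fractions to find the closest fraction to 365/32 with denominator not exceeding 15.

Expand x = 365/32 as a continued fraction with the Euclidean algorithm:
  365 = 11*32 + 13, so a_0 = 11.
  32 = 2*13 + 6, so a_1 = 2.
  13 = 2*6 + 1, so a_2 = 2.
  6 = 6*1 + 0, so a_3 = 6.
so x = [11; 2, 2, 6].
Convergents (p_i = a_i*p_{i-1} + p_{i-2}, q_i = a_i*q_{i-1} + q_{i-2} with p_{-2}=0, p_{-1}=1, q_{-2}=1, q_{-1}=0), until the denominator exceeds 15:
  i=0: a_0=11, p_0 = 11*1 + 0 = 11, q_0 = 11*0 + 1 = 1.
  i=1: a_1=2, p_1 = 2*11 + 1 = 23, q_1 = 2*1 + 0 = 2.
  i=2: a_2=2, p_2 = 2*23 + 11 = 57, q_2 = 2*2 + 1 = 5.
  i=3: a_3=6, p_3 = 6*57 + 23 = 365, q_3 = 6*5 + 2 = 32.
q_3 = 32 > 15, so the last convergent with denominator <= 15 is p_2/q_2 = 57/5.
The closest fraction with denominator <= 15 is either p_2/q_2 or the intermediate fraction (k*p_2 + p_1)/(k*q_2 + q_1) with the largest k >= 1 whose denominator stays <= 15; these approach x as k grows, and every other convergent or intermediate fraction in range is farther away.
Largest k: floor((15 - q_1)/q_2) = floor((15 - 2)/5) = 2.
That gives (2*57 + 23)/(2*5 + 2) = 137/12.
Compare the errors: |x - 57/5| = |365*5 - 57*32|/(32*5) = 1/160, and |x - 137/12| = |365*12 - 137*32|/(32*12) = 4/384.
Cross-multiplying, 1*384 = 384 < 640 = 4*160, so 1/160 is smaller: the convergent 57/5 is closer to x than 137/12.

57/5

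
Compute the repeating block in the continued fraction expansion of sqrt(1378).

[37; (8, 4, 4, 8, 74)]

Write x_i = (sqrt(1378) + m_i)/d_i with (m_0, d_0) = (0, 1). a_0 = floor(sqrt(1378)) = 37, since 37^2 = 1369 <= 1378 < 1444 = 38^2.
Iterate m_{i+1} = d_i*a_i - m_i, d_{i+1} = (1378 - m_{i+1}^2)/d_i, a_{i+1} = floor((a_0 + m_{i+1})/d_{i+1}):
  m_1 = 1*37 - 0 = 37, d_1 = (1378 - 37^2)/1 = 9/1 = 9, a_1 = floor((37 + 37)/9) = 8.
  m_2 = 9*8 - 37 = 35, d_2 = (1378 - 35^2)/9 = 153/9 = 17, a_2 = floor((37 + 35)/17) = 4.
  m_3 = 17*4 - 35 = 33, d_3 = (1378 - 33^2)/17 = 289/17 = 17, a_3 = floor((37 + 33)/17) = 4.
  m_4 = 17*4 - 33 = 35, d_4 = (1378 - 35^2)/17 = 153/17 = 9, a_4 = floor((37 + 35)/9) = 8.
  m_5 = 9*8 - 35 = 37, d_5 = (1378 - 37^2)/9 = 9/9 = 1, a_5 = floor((37 + 37)/1) = 74.
  m_6 = 1*74 - 37 = 37, d_6 = (1378 - 37^2)/1 = 9/1 = 9: (m_6, d_6) = (m_1, d_1) = (37, 9), so from here the quotients repeat a_1, ..., a_5; the period length is 5.
Hence the expansion of sqrt(1378) is a_0 = 37 followed by the repeating block 8, 4, 4, 8, 74 (period 5).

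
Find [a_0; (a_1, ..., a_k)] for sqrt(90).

Write x_i = (sqrt(90) + m_i)/d_i with (m_0, d_0) = (0, 1). a_0 = floor(sqrt(90)) = 9, since 9^2 = 81 <= 90 < 100 = 10^2.
Iterate m_{i+1} = d_i*a_i - m_i, d_{i+1} = (90 - m_{i+1}^2)/d_i, a_{i+1} = floor((a_0 + m_{i+1})/d_{i+1}):
  m_1 = 1*9 - 0 = 9, d_1 = (90 - 9^2)/1 = 9/1 = 9, a_1 = floor((9 + 9)/9) = 2.
  m_2 = 9*2 - 9 = 9, d_2 = (90 - 9^2)/9 = 9/9 = 1, a_2 = floor((9 + 9)/1) = 18.
  m_3 = 1*18 - 9 = 9, d_3 = (90 - 9^2)/1 = 9/1 = 9: (m_3, d_3) = (m_1, d_1) = (9, 9), so from here the quotients repeat a_1, a_2; the period length is 2.
Hence the expansion of sqrt(90) is a_0 = 9 followed by the repeating block 2, 18 (period 2).

[9; (2, 18)]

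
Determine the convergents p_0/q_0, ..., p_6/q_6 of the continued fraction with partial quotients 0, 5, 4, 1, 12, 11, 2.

Using the convergent recurrence p_i = a_i*p_{i-1} + p_{i-2}, q_i = a_i*q_{i-1} + q_{i-2} with p_{-2}=0, p_{-1}=1, q_{-2}=1, q_{-1}=0:
  i=0: a_0=0, p_0 = 0*1 + 0 = 0, q_0 = 0*0 + 1 = 1.
  i=1: a_1=5, p_1 = 5*0 + 1 = 1, q_1 = 5*1 + 0 = 5.
  i=2: a_2=4, p_2 = 4*1 + 0 = 4, q_2 = 4*5 + 1 = 21.
  i=3: a_3=1, p_3 = 1*4 + 1 = 5, q_3 = 1*21 + 5 = 26.
  i=4: a_4=12, p_4 = 12*5 + 4 = 64, q_4 = 12*26 + 21 = 333.
  i=5: a_5=11, p_5 = 11*64 + 5 = 709, q_5 = 11*333 + 26 = 3689.
  i=6: a_6=2, p_6 = 2*709 + 64 = 1482, q_6 = 2*3689 + 333 = 7711.

0/1, 1/5, 4/21, 5/26, 64/333, 709/3689, 1482/7711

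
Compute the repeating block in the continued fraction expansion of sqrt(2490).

Write x_i = (sqrt(2490) + m_i)/d_i with (m_0, d_0) = (0, 1). a_0 = floor(sqrt(2490)) = 49, since 49^2 = 2401 <= 2490 < 2500 = 50^2.
Iterate m_{i+1} = d_i*a_i - m_i, d_{i+1} = (2490 - m_{i+1}^2)/d_i, a_{i+1} = floor((a_0 + m_{i+1})/d_{i+1}):
  m_1 = 1*49 - 0 = 49, d_1 = (2490 - 49^2)/1 = 89/1 = 89, a_1 = floor((49 + 49)/89) = 1.
  m_2 = 89*1 - 49 = 40, d_2 = (2490 - 40^2)/89 = 890/89 = 10, a_2 = floor((49 + 40)/10) = 8.
  m_3 = 10*8 - 40 = 40, d_3 = (2490 - 40^2)/10 = 890/10 = 89, a_3 = floor((49 + 40)/89) = 1.
  m_4 = 89*1 - 40 = 49, d_4 = (2490 - 49^2)/89 = 89/89 = 1, a_4 = floor((49 + 49)/1) = 98.
  m_5 = 1*98 - 49 = 49, d_5 = (2490 - 49^2)/1 = 89/1 = 89: (m_5, d_5) = (m_1, d_1) = (49, 89), so from here the quotients repeat a_1, ..., a_4; the period length is 4.
Hence the expansion of sqrt(2490) is a_0 = 49 followed by the repeating block 1, 8, 1, 98 (period 4).

[49; (1, 8, 1, 98)]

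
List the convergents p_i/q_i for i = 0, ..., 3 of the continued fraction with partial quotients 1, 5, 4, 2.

1/1, 6/5, 25/21, 56/47

Using the convergent recurrence p_i = a_i*p_{i-1} + p_{i-2}, q_i = a_i*q_{i-1} + q_{i-2} with p_{-2}=0, p_{-1}=1, q_{-2}=1, q_{-1}=0:
  i=0: a_0=1, p_0 = 1*1 + 0 = 1, q_0 = 1*0 + 1 = 1.
  i=1: a_1=5, p_1 = 5*1 + 1 = 6, q_1 = 5*1 + 0 = 5.
  i=2: a_2=4, p_2 = 4*6 + 1 = 25, q_2 = 4*5 + 1 = 21.
  i=3: a_3=2, p_3 = 2*25 + 6 = 56, q_3 = 2*21 + 5 = 47.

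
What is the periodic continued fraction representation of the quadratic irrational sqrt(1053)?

[32; (2, 4, 2, 64)]

Write x_i = (sqrt(1053) + m_i)/d_i with (m_0, d_0) = (0, 1). a_0 = floor(sqrt(1053)) = 32, since 32^2 = 1024 <= 1053 < 1089 = 33^2.
Iterate m_{i+1} = d_i*a_i - m_i, d_{i+1} = (1053 - m_{i+1}^2)/d_i, a_{i+1} = floor((a_0 + m_{i+1})/d_{i+1}):
  m_1 = 1*32 - 0 = 32, d_1 = (1053 - 32^2)/1 = 29/1 = 29, a_1 = floor((32 + 32)/29) = 2.
  m_2 = 29*2 - 32 = 26, d_2 = (1053 - 26^2)/29 = 377/29 = 13, a_2 = floor((32 + 26)/13) = 4.
  m_3 = 13*4 - 26 = 26, d_3 = (1053 - 26^2)/13 = 377/13 = 29, a_3 = floor((32 + 26)/29) = 2.
  m_4 = 29*2 - 26 = 32, d_4 = (1053 - 32^2)/29 = 29/29 = 1, a_4 = floor((32 + 32)/1) = 64.
  m_5 = 1*64 - 32 = 32, d_5 = (1053 - 32^2)/1 = 29/1 = 29: (m_5, d_5) = (m_1, d_1) = (32, 29), so from here the quotients repeat a_1, ..., a_4; the period length is 4.
Hence the expansion of sqrt(1053) is a_0 = 32 followed by the repeating block 2, 4, 2, 64 (period 4).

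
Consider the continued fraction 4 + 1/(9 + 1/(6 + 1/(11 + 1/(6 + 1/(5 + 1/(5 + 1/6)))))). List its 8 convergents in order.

Using the convergent recurrence p_i = a_i*p_{i-1} + p_{i-2}, q_i = a_i*q_{i-1} + q_{i-2} with p_{-2}=0, p_{-1}=1, q_{-2}=1, q_{-1}=0:
  i=0: a_0=4, p_0 = 4*1 + 0 = 4, q_0 = 4*0 + 1 = 1.
  i=1: a_1=9, p_1 = 9*4 + 1 = 37, q_1 = 9*1 + 0 = 9.
  i=2: a_2=6, p_2 = 6*37 + 4 = 226, q_2 = 6*9 + 1 = 55.
  i=3: a_3=11, p_3 = 11*226 + 37 = 2523, q_3 = 11*55 + 9 = 614.
  i=4: a_4=6, p_4 = 6*2523 + 226 = 15364, q_4 = 6*614 + 55 = 3739.
  i=5: a_5=5, p_5 = 5*15364 + 2523 = 79343, q_5 = 5*3739 + 614 = 19309.
  i=6: a_6=5, p_6 = 5*79343 + 15364 = 412079, q_6 = 5*19309 + 3739 = 100284.
  i=7: a_7=6, p_7 = 6*412079 + 79343 = 2551817, q_7 = 6*100284 + 19309 = 621013.

4/1, 37/9, 226/55, 2523/614, 15364/3739, 79343/19309, 412079/100284, 2551817/621013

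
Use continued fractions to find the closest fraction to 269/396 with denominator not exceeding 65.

Expand x = 269/396 as a continued fraction with the Euclidean algorithm:
  269 = 0*396 + 269, so a_0 = 0.
  396 = 1*269 + 127, so a_1 = 1.
  269 = 2*127 + 15, so a_2 = 2.
  127 = 8*15 + 7, so a_3 = 8.
  15 = 2*7 + 1, so a_4 = 2.
  7 = 7*1 + 0, so a_5 = 7.
so x = [0; 1, 2, 8, 2, 7].
Convergents (p_i = a_i*p_{i-1} + p_{i-2}, q_i = a_i*q_{i-1} + q_{i-2} with p_{-2}=0, p_{-1}=1, q_{-2}=1, q_{-1}=0), until the denominator exceeds 65:
  i=0: a_0=0, p_0 = 0*1 + 0 = 0, q_0 = 0*0 + 1 = 1.
  i=1: a_1=1, p_1 = 1*0 + 1 = 1, q_1 = 1*1 + 0 = 1.
  i=2: a_2=2, p_2 = 2*1 + 0 = 2, q_2 = 2*1 + 1 = 3.
  i=3: a_3=8, p_3 = 8*2 + 1 = 17, q_3 = 8*3 + 1 = 25.
  i=4: a_4=2, p_4 = 2*17 + 2 = 36, q_4 = 2*25 + 3 = 53.
  i=5: a_5=7, p_5 = 7*36 + 17 = 269, q_5 = 7*53 + 25 = 396.
q_5 = 396 > 65, so the last convergent with denominator <= 65 is p_4/q_4 = 36/53.
The closest fraction with denominator <= 65 is either p_4/q_4 or the intermediate fraction (k*p_4 + p_3)/(k*q_4 + q_3) with the largest k >= 1 whose denominator stays <= 65; these approach x as k grows, and every other convergent or intermediate fraction in range is farther away.
Largest k: floor((65 - q_3)/q_4) = floor((65 - 25)/53) = 0.
Since k = 0, no intermediate fraction beyond p_4/q_4 has denominator <= 65, so the convergent 36/53 is the closest (its error is |269*53 - 36*396|/(396*53) = 1/20988).

36/53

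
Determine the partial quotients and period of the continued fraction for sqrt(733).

Write x_i = (sqrt(733) + m_i)/d_i with (m_0, d_0) = (0, 1). a_0 = floor(sqrt(733)) = 27, since 27^2 = 729 <= 733 < 784 = 28^2.
Iterate m_{i+1} = d_i*a_i - m_i, d_{i+1} = (733 - m_{i+1}^2)/d_i, a_{i+1} = floor((a_0 + m_{i+1})/d_{i+1}):
  m_1 = 1*27 - 0 = 27, d_1 = (733 - 27^2)/1 = 4/1 = 4, a_1 = floor((27 + 27)/4) = 13.
  m_2 = 4*13 - 27 = 25, d_2 = (733 - 25^2)/4 = 108/4 = 27, a_2 = floor((27 + 25)/27) = 1.
  m_3 = 27*1 - 25 = 2, d_3 = (733 - 2^2)/27 = 729/27 = 27, a_3 = floor((27 + 2)/27) = 1.
  m_4 = 27*1 - 2 = 25, d_4 = (733 - 25^2)/27 = 108/27 = 4, a_4 = floor((27 + 25)/4) = 13.
  m_5 = 4*13 - 25 = 27, d_5 = (733 - 27^2)/4 = 4/4 = 1, a_5 = floor((27 + 27)/1) = 54.
  m_6 = 1*54 - 27 = 27, d_6 = (733 - 27^2)/1 = 4/1 = 4: (m_6, d_6) = (m_1, d_1) = (27, 4), so from here the quotients repeat a_1, ..., a_5; the period length is 5.
Hence the expansion of sqrt(733) is a_0 = 27 followed by the repeating block 13, 1, 1, 13, 54 (period 5).

[27; (13, 1, 1, 13, 54)]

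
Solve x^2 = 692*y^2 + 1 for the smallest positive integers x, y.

(x, y) = (2499849, 95030)

First expand sqrt(692) as a continued fraction. With x_i = (sqrt(692) + m_i)/d_i and (m_0, d_0) = (0, 1): a_0 = floor(sqrt(692)) = 26, since 26^2 = 676 <= 692 < 729 = 27^2.
Iterate m_{i+1} = d_i*a_i - m_i, d_{i+1} = (692 - m_{i+1}^2)/d_i, a_{i+1} = floor((a_0 + m_{i+1})/d_{i+1}):
  m_1 = 1*26 - 0 = 26, d_1 = (692 - 26^2)/1 = 16/1 = 16, a_1 = floor((26 + 26)/16) = 3.
  m_2 = 16*3 - 26 = 22, d_2 = (692 - 22^2)/16 = 208/16 = 13, a_2 = floor((26 + 22)/13) = 3.
  m_3 = 13*3 - 22 = 17, d_3 = (692 - 17^2)/13 = 403/13 = 31, a_3 = floor((26 + 17)/31) = 1.
  m_4 = 31*1 - 17 = 14, d_4 = (692 - 14^2)/31 = 496/31 = 16, a_4 = floor((26 + 14)/16) = 2.
  m_5 = 16*2 - 14 = 18, d_5 = (692 - 18^2)/16 = 368/16 = 23, a_5 = floor((26 + 18)/23) = 1.
  m_6 = 23*1 - 18 = 5, d_6 = (692 - 5^2)/23 = 667/23 = 29, a_6 = floor((26 + 5)/29) = 1.
  m_7 = 29*1 - 5 = 24, d_7 = (692 - 24^2)/29 = 116/29 = 4, a_7 = floor((26 + 24)/4) = 12.
  m_8 = 4*12 - 24 = 24, d_8 = (692 - 24^2)/4 = 116/4 = 29, a_8 = floor((26 + 24)/29) = 1.
  m_9 = 29*1 - 24 = 5, d_9 = (692 - 5^2)/29 = 667/29 = 23, a_9 = floor((26 + 5)/23) = 1.
  m_10 = 23*1 - 5 = 18, d_10 = (692 - 18^2)/23 = 368/23 = 16, a_10 = floor((26 + 18)/16) = 2.
  m_11 = 16*2 - 18 = 14, d_11 = (692 - 14^2)/16 = 496/16 = 31, a_11 = floor((26 + 14)/31) = 1.
  m_12 = 31*1 - 14 = 17, d_12 = (692 - 17^2)/31 = 403/31 = 13, a_12 = floor((26 + 17)/13) = 3.
  m_13 = 13*3 - 17 = 22, d_13 = (692 - 22^2)/13 = 208/13 = 16, a_13 = floor((26 + 22)/16) = 3.
  m_14 = 16*3 - 22 = 26, d_14 = (692 - 26^2)/16 = 16/16 = 1, a_14 = floor((26 + 26)/1) = 52.
  m_15 = 1*52 - 26 = 26, d_15 = (692 - 26^2)/1 = 16/1 = 16: (m_15, d_15) = (m_1, d_1) = (26, 16), so from here the quotients repeat a_1, ..., a_14; the period length is 14.
So sqrt(692) = [26; (3, 3, 1, 2, 1, 1, 12, 1, 1, 2, 1, 3, 3, 52)] with period length k = 14.
k is even, so the fundamental solution of x^2 - 692y^2 = 1 is (p_{k-1}, q_{k-1}) = (p_13, q_13); compute convergents through index 13.
Convergents (p_i = a_i*p_{i-1} + p_{i-2}, q_i = a_i*q_{i-1} + q_{i-2} with p_{-2}=0, p_{-1}=1, q_{-2}=1, q_{-1}=0):
  i=0: a_0=26, p_0 = 26*1 + 0 = 26, q_0 = 26*0 + 1 = 1.
  i=1: a_1=3, p_1 = 3*26 + 1 = 79, q_1 = 3*1 + 0 = 3.
  i=2: a_2=3, p_2 = 3*79 + 26 = 263, q_2 = 3*3 + 1 = 10.
  i=3: a_3=1, p_3 = 1*263 + 79 = 342, q_3 = 1*10 + 3 = 13.
  i=4: a_4=2, p_4 = 2*342 + 263 = 947, q_4 = 2*13 + 10 = 36.
  i=5: a_5=1, p_5 = 1*947 + 342 = 1289, q_5 = 1*36 + 13 = 49.
  i=6: a_6=1, p_6 = 1*1289 + 947 = 2236, q_6 = 1*49 + 36 = 85.
  i=7: a_7=12, p_7 = 12*2236 + 1289 = 28121, q_7 = 12*85 + 49 = 1069.
  i=8: a_8=1, p_8 = 1*28121 + 2236 = 30357, q_8 = 1*1069 + 85 = 1154.
  i=9: a_9=1, p_9 = 1*30357 + 28121 = 58478, q_9 = 1*1154 + 1069 = 2223.
  i=10: a_10=2, p_10 = 2*58478 + 30357 = 147313, q_10 = 2*2223 + 1154 = 5600.
  i=11: a_11=1, p_11 = 1*147313 + 58478 = 205791, q_11 = 1*5600 + 2223 = 7823.
  i=12: a_12=3, p_12 = 3*205791 + 147313 = 764686, q_12 = 3*7823 + 5600 = 29069.
  i=13: a_13=3, p_13 = 3*764686 + 205791 = 2499849, q_13 = 3*29069 + 7823 = 95030.
Check: 2499849^2 - 692*95030^2 = 6249245022801 - 6249245022800 = 1, so (x, y) = (2499849, 95030) solves the equation, and by the theorem it is the least positive solution.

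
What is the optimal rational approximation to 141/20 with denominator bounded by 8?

7/1

Expand x = 141/20 as a continued fraction with the Euclidean algorithm:
  141 = 7*20 + 1, so a_0 = 7.
  20 = 20*1 + 0, so a_1 = 20.
so x = [7; 20].
Convergents (p_i = a_i*p_{i-1} + p_{i-2}, q_i = a_i*q_{i-1} + q_{i-2} with p_{-2}=0, p_{-1}=1, q_{-2}=1, q_{-1}=0), until the denominator exceeds 8:
  i=0: a_0=7, p_0 = 7*1 + 0 = 7, q_0 = 7*0 + 1 = 1.
  i=1: a_1=20, p_1 = 20*7 + 1 = 141, q_1 = 20*1 + 0 = 20.
q_1 = 20 > 8, so the last convergent with denominator <= 8 is p_0/q_0 = 7/1.
The closest fraction with denominator <= 8 is either p_0/q_0 or the intermediate fraction (k*p_0 + p_{-1})/(k*q_0 + q_{-1}) with the largest k >= 1 whose denominator stays <= 8; these approach x as k grows, and every other convergent or intermediate fraction in range is farther away.
Largest k: floor((8 - q_{-1})/q_0) = floor((8 - 0)/1) = 8 (using the seeds p_{-1} = 1, q_{-1} = 0).
That gives (8*7 + 1)/(8*1 + 0) = 57/8.
Compare the errors: |x - 7/1| = |141*1 - 7*20|/(20*1) = 1/20, and |x - 57/8| = |141*8 - 57*20|/(20*8) = 12/160.
Cross-multiplying, 1*160 = 160 < 240 = 12*20, so 1/20 is smaller: the convergent 7/1 is closer to x than 57/8.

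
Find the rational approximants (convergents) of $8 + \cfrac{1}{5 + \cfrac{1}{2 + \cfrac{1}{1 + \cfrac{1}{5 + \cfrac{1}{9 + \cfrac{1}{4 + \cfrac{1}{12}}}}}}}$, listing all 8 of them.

Using the convergent recurrence p_i = a_i*p_{i-1} + p_{i-2}, q_i = a_i*q_{i-1} + q_{i-2} with p_{-2}=0, p_{-1}=1, q_{-2}=1, q_{-1}=0:
  i=0: a_0=8, p_0 = 8*1 + 0 = 8, q_0 = 8*0 + 1 = 1.
  i=1: a_1=5, p_1 = 5*8 + 1 = 41, q_1 = 5*1 + 0 = 5.
  i=2: a_2=2, p_2 = 2*41 + 8 = 90, q_2 = 2*5 + 1 = 11.
  i=3: a_3=1, p_3 = 1*90 + 41 = 131, q_3 = 1*11 + 5 = 16.
  i=4: a_4=5, p_4 = 5*131 + 90 = 745, q_4 = 5*16 + 11 = 91.
  i=5: a_5=9, p_5 = 9*745 + 131 = 6836, q_5 = 9*91 + 16 = 835.
  i=6: a_6=4, p_6 = 4*6836 + 745 = 28089, q_6 = 4*835 + 91 = 3431.
  i=7: a_7=12, p_7 = 12*28089 + 6836 = 343904, q_7 = 12*3431 + 835 = 42007.

8/1, 41/5, 90/11, 131/16, 745/91, 6836/835, 28089/3431, 343904/42007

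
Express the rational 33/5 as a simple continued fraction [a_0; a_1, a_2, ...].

Run the Euclidean algorithm on 33 and 5; the successive quotients are the partial quotients a_0, a_1, ... (each step inverts the fractional part left over by the previous one):
  33 = 6*5 + 3, so a_0 = 6.
  5 = 1*3 + 2, so a_1 = 1.
  3 = 1*2 + 1, so a_2 = 1.
  2 = 2*1 + 0, so a_3 = 2.
The remainder reaches 0 after 4 divisions, so the expansion has 4 partial quotients, read off in order.

[6; 1, 1, 2]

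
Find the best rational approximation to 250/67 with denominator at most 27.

Expand x = 250/67 as a continued fraction with the Euclidean algorithm:
  250 = 3*67 + 49, so a_0 = 3.
  67 = 1*49 + 18, so a_1 = 1.
  49 = 2*18 + 13, so a_2 = 2.
  18 = 1*13 + 5, so a_3 = 1.
  13 = 2*5 + 3, so a_4 = 2.
  5 = 1*3 + 2, so a_5 = 1.
  3 = 1*2 + 1, so a_6 = 1.
  2 = 2*1 + 0, so a_7 = 2.
so x = [3; 1, 2, 1, 2, 1, 1, 2].
Convergents (p_i = a_i*p_{i-1} + p_{i-2}, q_i = a_i*q_{i-1} + q_{i-2} with p_{-2}=0, p_{-1}=1, q_{-2}=1, q_{-1}=0), until the denominator exceeds 27:
  i=0: a_0=3, p_0 = 3*1 + 0 = 3, q_0 = 3*0 + 1 = 1.
  i=1: a_1=1, p_1 = 1*3 + 1 = 4, q_1 = 1*1 + 0 = 1.
  i=2: a_2=2, p_2 = 2*4 + 3 = 11, q_2 = 2*1 + 1 = 3.
  i=3: a_3=1, p_3 = 1*11 + 4 = 15, q_3 = 1*3 + 1 = 4.
  i=4: a_4=2, p_4 = 2*15 + 11 = 41, q_4 = 2*4 + 3 = 11.
  i=5: a_5=1, p_5 = 1*41 + 15 = 56, q_5 = 1*11 + 4 = 15.
  i=6: a_6=1, p_6 = 1*56 + 41 = 97, q_6 = 1*15 + 11 = 26.
  i=7: a_7=2, p_7 = 2*97 + 56 = 250, q_7 = 2*26 + 15 = 67.
q_7 = 67 > 27, so the last convergent with denominator <= 27 is p_6/q_6 = 97/26.
The closest fraction with denominator <= 27 is either p_6/q_6 or the intermediate fraction (k*p_6 + p_5)/(k*q_6 + q_5) with the largest k >= 1 whose denominator stays <= 27; these approach x as k grows, and every other convergent or intermediate fraction in range is farther away.
Largest k: floor((27 - q_5)/q_6) = floor((27 - 15)/26) = 0.
Since k = 0, no intermediate fraction beyond p_6/q_6 has denominator <= 27, so the convergent 97/26 is the closest (its error is |250*26 - 97*67|/(67*26) = 1/1742).

97/26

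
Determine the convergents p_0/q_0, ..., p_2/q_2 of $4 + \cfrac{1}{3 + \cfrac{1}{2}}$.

Using the convergent recurrence p_i = a_i*p_{i-1} + p_{i-2}, q_i = a_i*q_{i-1} + q_{i-2} with p_{-2}=0, p_{-1}=1, q_{-2}=1, q_{-1}=0:
  i=0: a_0=4, p_0 = 4*1 + 0 = 4, q_0 = 4*0 + 1 = 1.
  i=1: a_1=3, p_1 = 3*4 + 1 = 13, q_1 = 3*1 + 0 = 3.
  i=2: a_2=2, p_2 = 2*13 + 4 = 30, q_2 = 2*3 + 1 = 7.

4/1, 13/3, 30/7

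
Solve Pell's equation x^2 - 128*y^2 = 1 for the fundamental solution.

First expand sqrt(128) as a continued fraction. With x_i = (sqrt(128) + m_i)/d_i and (m_0, d_0) = (0, 1): a_0 = floor(sqrt(128)) = 11, since 11^2 = 121 <= 128 < 144 = 12^2.
Iterate m_{i+1} = d_i*a_i - m_i, d_{i+1} = (128 - m_{i+1}^2)/d_i, a_{i+1} = floor((a_0 + m_{i+1})/d_{i+1}):
  m_1 = 1*11 - 0 = 11, d_1 = (128 - 11^2)/1 = 7/1 = 7, a_1 = floor((11 + 11)/7) = 3.
  m_2 = 7*3 - 11 = 10, d_2 = (128 - 10^2)/7 = 28/7 = 4, a_2 = floor((11 + 10)/4) = 5.
  m_3 = 4*5 - 10 = 10, d_3 = (128 - 10^2)/4 = 28/4 = 7, a_3 = floor((11 + 10)/7) = 3.
  m_4 = 7*3 - 10 = 11, d_4 = (128 - 11^2)/7 = 7/7 = 1, a_4 = floor((11 + 11)/1) = 22.
  m_5 = 1*22 - 11 = 11, d_5 = (128 - 11^2)/1 = 7/1 = 7: (m_5, d_5) = (m_1, d_1) = (11, 7), so from here the quotients repeat a_1, ..., a_4; the period length is 4.
So sqrt(128) = [11; (3, 5, 3, 22)] with period length k = 4.
k is even, so the fundamental solution of x^2 - 128y^2 = 1 is (p_{k-1}, q_{k-1}) = (p_3, q_3); compute convergents through index 3.
Convergents (p_i = a_i*p_{i-1} + p_{i-2}, q_i = a_i*q_{i-1} + q_{i-2} with p_{-2}=0, p_{-1}=1, q_{-2}=1, q_{-1}=0):
  i=0: a_0=11, p_0 = 11*1 + 0 = 11, q_0 = 11*0 + 1 = 1.
  i=1: a_1=3, p_1 = 3*11 + 1 = 34, q_1 = 3*1 + 0 = 3.
  i=2: a_2=5, p_2 = 5*34 + 11 = 181, q_2 = 5*3 + 1 = 16.
  i=3: a_3=3, p_3 = 3*181 + 34 = 577, q_3 = 3*16 + 3 = 51.
Check: 577^2 - 128*51^2 = 332929 - 332928 = 1, so (x, y) = (577, 51) solves the equation, and by the theorem it is the least positive solution.

(x, y) = (577, 51)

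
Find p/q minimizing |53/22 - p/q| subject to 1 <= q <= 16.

Expand x = 53/22 as a continued fraction with the Euclidean algorithm:
  53 = 2*22 + 9, so a_0 = 2.
  22 = 2*9 + 4, so a_1 = 2.
  9 = 2*4 + 1, so a_2 = 2.
  4 = 4*1 + 0, so a_3 = 4.
so x = [2; 2, 2, 4].
Convergents (p_i = a_i*p_{i-1} + p_{i-2}, q_i = a_i*q_{i-1} + q_{i-2} with p_{-2}=0, p_{-1}=1, q_{-2}=1, q_{-1}=0), until the denominator exceeds 16:
  i=0: a_0=2, p_0 = 2*1 + 0 = 2, q_0 = 2*0 + 1 = 1.
  i=1: a_1=2, p_1 = 2*2 + 1 = 5, q_1 = 2*1 + 0 = 2.
  i=2: a_2=2, p_2 = 2*5 + 2 = 12, q_2 = 2*2 + 1 = 5.
  i=3: a_3=4, p_3 = 4*12 + 5 = 53, q_3 = 4*5 + 2 = 22.
q_3 = 22 > 16, so the last convergent with denominator <= 16 is p_2/q_2 = 12/5.
The closest fraction with denominator <= 16 is either p_2/q_2 or the intermediate fraction (k*p_2 + p_1)/(k*q_2 + q_1) with the largest k >= 1 whose denominator stays <= 16; these approach x as k grows, and every other convergent or intermediate fraction in range is farther away.
Largest k: floor((16 - q_1)/q_2) = floor((16 - 2)/5) = 2.
That gives (2*12 + 5)/(2*5 + 2) = 29/12.
Compare the errors: |x - 12/5| = |53*5 - 12*22|/(22*5) = 1/110, and |x - 29/12| = |53*12 - 29*22|/(22*12) = 2/264.
Cross-multiplying, 2*110 = 220 < 264 = 1*264, so 2/264 is smaller: the intermediate fraction 29/12 is closer to x than 12/5.

29/12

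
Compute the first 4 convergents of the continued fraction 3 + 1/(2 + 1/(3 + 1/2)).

3/1, 7/2, 24/7, 55/16

Using the convergent recurrence p_i = a_i*p_{i-1} + p_{i-2}, q_i = a_i*q_{i-1} + q_{i-2} with p_{-2}=0, p_{-1}=1, q_{-2}=1, q_{-1}=0:
  i=0: a_0=3, p_0 = 3*1 + 0 = 3, q_0 = 3*0 + 1 = 1.
  i=1: a_1=2, p_1 = 2*3 + 1 = 7, q_1 = 2*1 + 0 = 2.
  i=2: a_2=3, p_2 = 3*7 + 3 = 24, q_2 = 3*2 + 1 = 7.
  i=3: a_3=2, p_3 = 2*24 + 7 = 55, q_3 = 2*7 + 2 = 16.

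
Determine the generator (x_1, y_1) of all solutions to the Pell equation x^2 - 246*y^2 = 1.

(x, y) = (88805, 5662)

First expand sqrt(246) as a continued fraction. With x_i = (sqrt(246) + m_i)/d_i and (m_0, d_0) = (0, 1): a_0 = floor(sqrt(246)) = 15, since 15^2 = 225 <= 246 < 256 = 16^2.
Iterate m_{i+1} = d_i*a_i - m_i, d_{i+1} = (246 - m_{i+1}^2)/d_i, a_{i+1} = floor((a_0 + m_{i+1})/d_{i+1}):
  m_1 = 1*15 - 0 = 15, d_1 = (246 - 15^2)/1 = 21/1 = 21, a_1 = floor((15 + 15)/21) = 1.
  m_2 = 21*1 - 15 = 6, d_2 = (246 - 6^2)/21 = 210/21 = 10, a_2 = floor((15 + 6)/10) = 2.
  m_3 = 10*2 - 6 = 14, d_3 = (246 - 14^2)/10 = 50/10 = 5, a_3 = floor((15 + 14)/5) = 5.
  m_4 = 5*5 - 14 = 11, d_4 = (246 - 11^2)/5 = 125/5 = 25, a_4 = floor((15 + 11)/25) = 1.
  m_5 = 25*1 - 11 = 14, d_5 = (246 - 14^2)/25 = 50/25 = 2, a_5 = floor((15 + 14)/2) = 14.
  m_6 = 2*14 - 14 = 14, d_6 = (246 - 14^2)/2 = 50/2 = 25, a_6 = floor((15 + 14)/25) = 1.
  m_7 = 25*1 - 14 = 11, d_7 = (246 - 11^2)/25 = 125/25 = 5, a_7 = floor((15 + 11)/5) = 5.
  m_8 = 5*5 - 11 = 14, d_8 = (246 - 14^2)/5 = 50/5 = 10, a_8 = floor((15 + 14)/10) = 2.
  m_9 = 10*2 - 14 = 6, d_9 = (246 - 6^2)/10 = 210/10 = 21, a_9 = floor((15 + 6)/21) = 1.
  m_10 = 21*1 - 6 = 15, d_10 = (246 - 15^2)/21 = 21/21 = 1, a_10 = floor((15 + 15)/1) = 30.
  m_11 = 1*30 - 15 = 15, d_11 = (246 - 15^2)/1 = 21/1 = 21: (m_11, d_11) = (m_1, d_1) = (15, 21), so from here the quotients repeat a_1, ..., a_10; the period length is 10.
So sqrt(246) = [15; (1, 2, 5, 1, 14, 1, 5, 2, 1, 30)] with period length k = 10.
k is even, so the fundamental solution of x^2 - 246y^2 = 1 is (p_{k-1}, q_{k-1}) = (p_9, q_9); compute convergents through index 9.
Convergents (p_i = a_i*p_{i-1} + p_{i-2}, q_i = a_i*q_{i-1} + q_{i-2} with p_{-2}=0, p_{-1}=1, q_{-2}=1, q_{-1}=0):
  i=0: a_0=15, p_0 = 15*1 + 0 = 15, q_0 = 15*0 + 1 = 1.
  i=1: a_1=1, p_1 = 1*15 + 1 = 16, q_1 = 1*1 + 0 = 1.
  i=2: a_2=2, p_2 = 2*16 + 15 = 47, q_2 = 2*1 + 1 = 3.
  i=3: a_3=5, p_3 = 5*47 + 16 = 251, q_3 = 5*3 + 1 = 16.
  i=4: a_4=1, p_4 = 1*251 + 47 = 298, q_4 = 1*16 + 3 = 19.
  i=5: a_5=14, p_5 = 14*298 + 251 = 4423, q_5 = 14*19 + 16 = 282.
  i=6: a_6=1, p_6 = 1*4423 + 298 = 4721, q_6 = 1*282 + 19 = 301.
  i=7: a_7=5, p_7 = 5*4721 + 4423 = 28028, q_7 = 5*301 + 282 = 1787.
  i=8: a_8=2, p_8 = 2*28028 + 4721 = 60777, q_8 = 2*1787 + 301 = 3875.
  i=9: a_9=1, p_9 = 1*60777 + 28028 = 88805, q_9 = 1*3875 + 1787 = 5662.
Check: 88805^2 - 246*5662^2 = 7886328025 - 7886328024 = 1, so (x, y) = (88805, 5662) solves the equation, and by the theorem it is the least positive solution.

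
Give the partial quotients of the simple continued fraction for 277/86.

[3; 4, 1, 1, 9]

Run the Euclidean algorithm on 277 and 86; the successive quotients are the partial quotients a_0, a_1, ... (each step inverts the fractional part left over by the previous one):
  277 = 3*86 + 19, so a_0 = 3.
  86 = 4*19 + 10, so a_1 = 4.
  19 = 1*10 + 9, so a_2 = 1.
  10 = 1*9 + 1, so a_3 = 1.
  9 = 9*1 + 0, so a_4 = 9.
The remainder reaches 0 after 5 divisions, so the expansion has 5 partial quotients, read off in order.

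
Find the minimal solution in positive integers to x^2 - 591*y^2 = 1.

(x, y) = (165676, 6815)

First expand sqrt(591) as a continued fraction. With x_i = (sqrt(591) + m_i)/d_i and (m_0, d_0) = (0, 1): a_0 = floor(sqrt(591)) = 24, since 24^2 = 576 <= 591 < 625 = 25^2.
Iterate m_{i+1} = d_i*a_i - m_i, d_{i+1} = (591 - m_{i+1}^2)/d_i, a_{i+1} = floor((a_0 + m_{i+1})/d_{i+1}):
  m_1 = 1*24 - 0 = 24, d_1 = (591 - 24^2)/1 = 15/1 = 15, a_1 = floor((24 + 24)/15) = 3.
  m_2 = 15*3 - 24 = 21, d_2 = (591 - 21^2)/15 = 150/15 = 10, a_2 = floor((24 + 21)/10) = 4.
  m_3 = 10*4 - 21 = 19, d_3 = (591 - 19^2)/10 = 230/10 = 23, a_3 = floor((24 + 19)/23) = 1.
  m_4 = 23*1 - 19 = 4, d_4 = (591 - 4^2)/23 = 575/23 = 25, a_4 = floor((24 + 4)/25) = 1.
  m_5 = 25*1 - 4 = 21, d_5 = (591 - 21^2)/25 = 150/25 = 6, a_5 = floor((24 + 21)/6) = 7.
  m_6 = 6*7 - 21 = 21, d_6 = (591 - 21^2)/6 = 150/6 = 25, a_6 = floor((24 + 21)/25) = 1.
  m_7 = 25*1 - 21 = 4, d_7 = (591 - 4^2)/25 = 575/25 = 23, a_7 = floor((24 + 4)/23) = 1.
  m_8 = 23*1 - 4 = 19, d_8 = (591 - 19^2)/23 = 230/23 = 10, a_8 = floor((24 + 19)/10) = 4.
  m_9 = 10*4 - 19 = 21, d_9 = (591 - 21^2)/10 = 150/10 = 15, a_9 = floor((24 + 21)/15) = 3.
  m_10 = 15*3 - 21 = 24, d_10 = (591 - 24^2)/15 = 15/15 = 1, a_10 = floor((24 + 24)/1) = 48.
  m_11 = 1*48 - 24 = 24, d_11 = (591 - 24^2)/1 = 15/1 = 15: (m_11, d_11) = (m_1, d_1) = (24, 15), so from here the quotients repeat a_1, ..., a_10; the period length is 10.
So sqrt(591) = [24; (3, 4, 1, 1, 7, 1, 1, 4, 3, 48)] with period length k = 10.
k is even, so the fundamental solution of x^2 - 591y^2 = 1 is (p_{k-1}, q_{k-1}) = (p_9, q_9); compute convergents through index 9.
Convergents (p_i = a_i*p_{i-1} + p_{i-2}, q_i = a_i*q_{i-1} + q_{i-2} with p_{-2}=0, p_{-1}=1, q_{-2}=1, q_{-1}=0):
  i=0: a_0=24, p_0 = 24*1 + 0 = 24, q_0 = 24*0 + 1 = 1.
  i=1: a_1=3, p_1 = 3*24 + 1 = 73, q_1 = 3*1 + 0 = 3.
  i=2: a_2=4, p_2 = 4*73 + 24 = 316, q_2 = 4*3 + 1 = 13.
  i=3: a_3=1, p_3 = 1*316 + 73 = 389, q_3 = 1*13 + 3 = 16.
  i=4: a_4=1, p_4 = 1*389 + 316 = 705, q_4 = 1*16 + 13 = 29.
  i=5: a_5=7, p_5 = 7*705 + 389 = 5324, q_5 = 7*29 + 16 = 219.
  i=6: a_6=1, p_6 = 1*5324 + 705 = 6029, q_6 = 1*219 + 29 = 248.
  i=7: a_7=1, p_7 = 1*6029 + 5324 = 11353, q_7 = 1*248 + 219 = 467.
  i=8: a_8=4, p_8 = 4*11353 + 6029 = 51441, q_8 = 4*467 + 248 = 2116.
  i=9: a_9=3, p_9 = 3*51441 + 11353 = 165676, q_9 = 3*2116 + 467 = 6815.
Check: 165676^2 - 591*6815^2 = 27448536976 - 27448536975 = 1, so (x, y) = (165676, 6815) solves the equation, and by the theorem it is the least positive solution.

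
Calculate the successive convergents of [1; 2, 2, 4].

Using the convergent recurrence p_i = a_i*p_{i-1} + p_{i-2}, q_i = a_i*q_{i-1} + q_{i-2} with p_{-2}=0, p_{-1}=1, q_{-2}=1, q_{-1}=0:
  i=0: a_0=1, p_0 = 1*1 + 0 = 1, q_0 = 1*0 + 1 = 1.
  i=1: a_1=2, p_1 = 2*1 + 1 = 3, q_1 = 2*1 + 0 = 2.
  i=2: a_2=2, p_2 = 2*3 + 1 = 7, q_2 = 2*2 + 1 = 5.
  i=3: a_3=4, p_3 = 4*7 + 3 = 31, q_3 = 4*5 + 2 = 22.

1/1, 3/2, 7/5, 31/22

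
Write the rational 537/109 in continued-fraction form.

Run the Euclidean algorithm on 537 and 109; the successive quotients are the partial quotients a_0, a_1, ... (each step inverts the fractional part left over by the previous one):
  537 = 4*109 + 101, so a_0 = 4.
  109 = 1*101 + 8, so a_1 = 1.
  101 = 12*8 + 5, so a_2 = 12.
  8 = 1*5 + 3, so a_3 = 1.
  5 = 1*3 + 2, so a_4 = 1.
  3 = 1*2 + 1, so a_5 = 1.
  2 = 2*1 + 0, so a_6 = 2.
The remainder reaches 0 after 7 divisions, so the expansion has 7 partial quotients, read off in order.

[4; 1, 12, 1, 1, 1, 2]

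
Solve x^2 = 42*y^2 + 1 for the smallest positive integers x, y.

First expand sqrt(42) as a continued fraction. With x_i = (sqrt(42) + m_i)/d_i and (m_0, d_0) = (0, 1): a_0 = floor(sqrt(42)) = 6, since 6^2 = 36 <= 42 < 49 = 7^2.
Iterate m_{i+1} = d_i*a_i - m_i, d_{i+1} = (42 - m_{i+1}^2)/d_i, a_{i+1} = floor((a_0 + m_{i+1})/d_{i+1}):
  m_1 = 1*6 - 0 = 6, d_1 = (42 - 6^2)/1 = 6/1 = 6, a_1 = floor((6 + 6)/6) = 2.
  m_2 = 6*2 - 6 = 6, d_2 = (42 - 6^2)/6 = 6/6 = 1, a_2 = floor((6 + 6)/1) = 12.
  m_3 = 1*12 - 6 = 6, d_3 = (42 - 6^2)/1 = 6/1 = 6: (m_3, d_3) = (m_1, d_1) = (6, 6), so from here the quotients repeat a_1, a_2; the period length is 2.
So sqrt(42) = [6; (2, 12)] with period length k = 2.
k is even, so the fundamental solution of x^2 - 42y^2 = 1 is (p_{k-1}, q_{k-1}) = (p_1, q_1); compute convergents through index 1.
Convergents (p_i = a_i*p_{i-1} + p_{i-2}, q_i = a_i*q_{i-1} + q_{i-2} with p_{-2}=0, p_{-1}=1, q_{-2}=1, q_{-1}=0):
  i=0: a_0=6, p_0 = 6*1 + 0 = 6, q_0 = 6*0 + 1 = 1.
  i=1: a_1=2, p_1 = 2*6 + 1 = 13, q_1 = 2*1 + 0 = 2.
Check: 13^2 - 42*2^2 = 169 - 168 = 1, so (x, y) = (13, 2) solves the equation, and by the theorem it is the least positive solution.

(x, y) = (13, 2)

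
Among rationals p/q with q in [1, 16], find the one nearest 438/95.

60/13

Expand x = 438/95 as a continued fraction with the Euclidean algorithm:
  438 = 4*95 + 58, so a_0 = 4.
  95 = 1*58 + 37, so a_1 = 1.
  58 = 1*37 + 21, so a_2 = 1.
  37 = 1*21 + 16, so a_3 = 1.
  21 = 1*16 + 5, so a_4 = 1.
  16 = 3*5 + 1, so a_5 = 3.
  5 = 5*1 + 0, so a_6 = 5.
so x = [4; 1, 1, 1, 1, 3, 5].
Convergents (p_i = a_i*p_{i-1} + p_{i-2}, q_i = a_i*q_{i-1} + q_{i-2} with p_{-2}=0, p_{-1}=1, q_{-2}=1, q_{-1}=0), until the denominator exceeds 16:
  i=0: a_0=4, p_0 = 4*1 + 0 = 4, q_0 = 4*0 + 1 = 1.
  i=1: a_1=1, p_1 = 1*4 + 1 = 5, q_1 = 1*1 + 0 = 1.
  i=2: a_2=1, p_2 = 1*5 + 4 = 9, q_2 = 1*1 + 1 = 2.
  i=3: a_3=1, p_3 = 1*9 + 5 = 14, q_3 = 1*2 + 1 = 3.
  i=4: a_4=1, p_4 = 1*14 + 9 = 23, q_4 = 1*3 + 2 = 5.
  i=5: a_5=3, p_5 = 3*23 + 14 = 83, q_5 = 3*5 + 3 = 18.
q_5 = 18 > 16, so the last convergent with denominator <= 16 is p_4/q_4 = 23/5.
The closest fraction with denominator <= 16 is either p_4/q_4 or the intermediate fraction (k*p_4 + p_3)/(k*q_4 + q_3) with the largest k >= 1 whose denominator stays <= 16; these approach x as k grows, and every other convergent or intermediate fraction in range is farther away.
Largest k: floor((16 - q_3)/q_4) = floor((16 - 3)/5) = 2.
That gives (2*23 + 14)/(2*5 + 3) = 60/13.
Compare the errors: |x - 23/5| = |438*5 - 23*95|/(95*5) = 5/475, and |x - 60/13| = |438*13 - 60*95|/(95*13) = 6/1235.
Cross-multiplying, 6*475 = 2850 < 6175 = 5*1235, so 6/1235 is smaller: the intermediate fraction 60/13 is closer to x than 23/5.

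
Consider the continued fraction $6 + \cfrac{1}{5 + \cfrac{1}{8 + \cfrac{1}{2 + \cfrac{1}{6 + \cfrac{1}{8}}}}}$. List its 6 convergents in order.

6/1, 31/5, 254/41, 539/87, 3488/563, 28443/4591

Using the convergent recurrence p_i = a_i*p_{i-1} + p_{i-2}, q_i = a_i*q_{i-1} + q_{i-2} with p_{-2}=0, p_{-1}=1, q_{-2}=1, q_{-1}=0:
  i=0: a_0=6, p_0 = 6*1 + 0 = 6, q_0 = 6*0 + 1 = 1.
  i=1: a_1=5, p_1 = 5*6 + 1 = 31, q_1 = 5*1 + 0 = 5.
  i=2: a_2=8, p_2 = 8*31 + 6 = 254, q_2 = 8*5 + 1 = 41.
  i=3: a_3=2, p_3 = 2*254 + 31 = 539, q_3 = 2*41 + 5 = 87.
  i=4: a_4=6, p_4 = 6*539 + 254 = 3488, q_4 = 6*87 + 41 = 563.
  i=5: a_5=8, p_5 = 8*3488 + 539 = 28443, q_5 = 8*563 + 87 = 4591.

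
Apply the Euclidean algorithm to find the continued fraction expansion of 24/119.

[0; 4, 1, 23]

Run the Euclidean algorithm on 24 and 119; the successive quotients are the partial quotients a_0, a_1, ... (each step inverts the fractional part left over by the previous one):
  24 = 0*119 + 24, so a_0 = 0.
  119 = 4*24 + 23, so a_1 = 4.
  24 = 1*23 + 1, so a_2 = 1.
  23 = 23*1 + 0, so a_3 = 23.
The remainder reaches 0 after 4 divisions, so the expansion has 4 partial quotients, read off in order.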